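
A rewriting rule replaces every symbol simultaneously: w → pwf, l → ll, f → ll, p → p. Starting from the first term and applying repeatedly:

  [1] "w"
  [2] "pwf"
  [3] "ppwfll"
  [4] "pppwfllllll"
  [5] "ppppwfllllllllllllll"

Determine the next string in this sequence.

Replace each of the 20 characters of ppppwfllllllllllllll in place — p p p p pwf ll ll ll ll ll ll ll ll ll ll ll ll ll ll ll — and concatenate.

pppppwfllllllllllllllllllllllllllllll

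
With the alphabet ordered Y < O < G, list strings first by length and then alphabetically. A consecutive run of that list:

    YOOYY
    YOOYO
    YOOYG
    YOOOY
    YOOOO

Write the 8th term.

Continuing the enumeration 3 steps past YOOOO: YOOOO → YOOOG → YOOGY → (answer).

YOOGO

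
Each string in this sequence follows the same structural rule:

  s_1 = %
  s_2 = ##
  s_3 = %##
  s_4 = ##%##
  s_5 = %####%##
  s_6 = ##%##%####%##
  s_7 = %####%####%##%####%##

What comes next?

##%##%####%##%####%####%##%####%##

From term 3 onward, concatenate the second-to-last term with the last: %·## = %##, ##·%## = ##%##, …
So term 8 is ##%##%####%##·%####%####%##%####%##.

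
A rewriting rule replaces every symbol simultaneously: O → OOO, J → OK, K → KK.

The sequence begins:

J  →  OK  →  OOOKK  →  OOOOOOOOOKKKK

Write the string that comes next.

φ(OOOOOOOOOKKKK) expands symbol-by-symbol to OOO OOO OOO OOO OOO OOO OOO OOO OOO KK KK KK KK; joining the 13 pieces gives the next term.

OOOOOOOOOOOOOOOOOOOOOOOOOOOKKKKKKKK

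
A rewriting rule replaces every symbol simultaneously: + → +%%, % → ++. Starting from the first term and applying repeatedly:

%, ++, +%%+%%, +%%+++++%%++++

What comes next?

+%%+++++%%+%%+%%+%%+%%+++++%%+%%+%%+%%

Replace each of the 14 characters of +%%+++++%%++++ in place — +%% ++ ++ +%% +%% +%% +%% +%% ++ ++ +%% +%% +%% +%% — and concatenate.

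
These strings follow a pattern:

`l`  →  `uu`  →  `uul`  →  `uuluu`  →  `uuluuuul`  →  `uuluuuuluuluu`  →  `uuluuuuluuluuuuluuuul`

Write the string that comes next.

uuluuuuluuluuuuluuuuluuluuuuluuluu

From term 3 onward, concatenate the last term with the second-to-last: uu·l = uul, uul·uu = uuluu, …
Continuing: uuluuuuluuluuuuluuuul · uuluuuuluuluu gives term 8.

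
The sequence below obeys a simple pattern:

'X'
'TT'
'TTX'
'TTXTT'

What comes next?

TTXTTTTX

This is a Fibonacci-style word recurrence s(k) = s(k−1)·s(k−2): e.g. TT·X = TTX.
The next term joins TTXTT and TTX.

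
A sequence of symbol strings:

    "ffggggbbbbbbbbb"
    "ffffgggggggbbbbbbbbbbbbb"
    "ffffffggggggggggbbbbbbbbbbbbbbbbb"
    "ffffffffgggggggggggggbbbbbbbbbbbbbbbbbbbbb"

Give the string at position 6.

ffffffffffffgggggggggggggggggggbbbbbbbbbbbbbbbbbbbbbbbbbbbbb

Term n consists of 2n-2 f's, followed by 3n-2 g's, followed by 4n+1 b's, where the shown terms are n = 2, 3, 4, 5.
At n = 7 the blocks have lengths 12, 19, 29.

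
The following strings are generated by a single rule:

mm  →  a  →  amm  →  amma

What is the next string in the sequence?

Each term (from the third on) is the previous term followed by the one before it: term 3 = a·mm = amm.
The next term joins amma and amm.

ammaamm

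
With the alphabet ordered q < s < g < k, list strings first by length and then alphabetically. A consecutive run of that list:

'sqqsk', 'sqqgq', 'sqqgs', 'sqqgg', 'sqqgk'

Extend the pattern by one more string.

Find the rightmost character of sqqgk below k, bump it to the next letter, and reset everything to its right to q.

sqqkq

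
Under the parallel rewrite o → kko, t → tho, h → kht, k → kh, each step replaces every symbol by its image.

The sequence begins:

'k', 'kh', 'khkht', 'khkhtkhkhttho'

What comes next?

Replace each of the 13 characters of khkhtkhkhttho in place — kh kht kh kht tho kh kht kh kht tho tho kht kko — and concatenate.

khkhtkhkhtthokhkhtkhkhtthothokhtkko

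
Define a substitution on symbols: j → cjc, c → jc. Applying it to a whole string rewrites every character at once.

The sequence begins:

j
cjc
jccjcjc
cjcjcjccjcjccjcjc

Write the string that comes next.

φ(cjcjcjccjcjccjcjc) expands symbol-by-symbol to jc cjc jc cjc jc cjc jc jc cjc jc cjc jc jc cjc jc cjc jc; joining the 17 pieces gives the next term.

jccjcjccjcjccjcjcjccjcjccjcjcjccjcjccjcjc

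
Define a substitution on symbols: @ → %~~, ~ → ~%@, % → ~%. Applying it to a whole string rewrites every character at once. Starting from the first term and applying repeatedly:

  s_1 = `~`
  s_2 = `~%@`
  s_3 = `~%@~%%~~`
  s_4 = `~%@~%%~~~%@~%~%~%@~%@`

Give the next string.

Rewriting the 21 symbols of ~%@~%%~~~%@~%~%~%@~%@ one by one yields ~%@ ~% %~~ ~%@ ~% ~% ~%@ ~%@ ~%@ ~% %~~ ~%@ ~% ~%@ ~% ~%@ ~% %~~ ~%@ ~% %~~; concatenated:

~%@~%%~~~%@~%~%~%@~%@~%@~%%~~~%@~%~%@~%~%@~%%~~~%@~%%~~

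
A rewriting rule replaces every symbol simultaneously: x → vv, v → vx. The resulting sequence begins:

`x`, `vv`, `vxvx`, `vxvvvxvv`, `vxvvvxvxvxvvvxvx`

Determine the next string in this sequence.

vxvvvxvxvxvvvxvvvxvvvxvxvxvvvxvv

Replace each of the 16 characters of vxvvvxvxvxvvvxvx in place — vx vv vx vx vx vv vx vv vx vv vx vx vx vv vx vv — and concatenate.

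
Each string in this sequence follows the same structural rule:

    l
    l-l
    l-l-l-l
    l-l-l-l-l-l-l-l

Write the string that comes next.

l-l-l-l-l-l-l-l-l-l-l-l-l-l-l-l

Each string is two copies of the previous one joined by '-'.
One more doubling of l-l-l-l-l-l-l-l gives the answer.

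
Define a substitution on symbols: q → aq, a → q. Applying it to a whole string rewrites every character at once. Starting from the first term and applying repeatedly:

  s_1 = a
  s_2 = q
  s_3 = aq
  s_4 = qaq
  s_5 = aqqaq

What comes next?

qaqaqqaq

Rewriting each symbol of aqqaq: a→q, q→aq, q→aq, a→q, q→aq, which concatenates to q aq aq q aq.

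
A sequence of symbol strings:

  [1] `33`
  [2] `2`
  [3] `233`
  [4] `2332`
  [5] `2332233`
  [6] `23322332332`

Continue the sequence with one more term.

This is a Fibonacci-style word recurrence s(k) = s(k−1)·s(k−2): e.g. 2·33 = 233.
Continuing: 23322332332 · 2332233 gives term 7.

233223323322332233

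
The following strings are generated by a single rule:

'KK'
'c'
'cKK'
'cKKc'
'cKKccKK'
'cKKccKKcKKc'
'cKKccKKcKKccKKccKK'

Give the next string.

cKKccKKcKKccKKccKKcKKccKKcKKc

From term 3 onward, concatenate the last term with the second-to-last: c·KK = cKK, cKK·c = cKKc, …
So term 8 is cKKccKKcKKccKKccKK·cKKccKKcKKc.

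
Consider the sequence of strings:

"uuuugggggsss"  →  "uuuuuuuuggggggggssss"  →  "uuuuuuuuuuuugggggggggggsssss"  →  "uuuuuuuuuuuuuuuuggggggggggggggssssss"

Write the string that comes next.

uuuuuuuuuuuuuuuuuuuugggggggggggggggggsssssss

The n-th term is 4n u's then 3n+2 g's then n+2 s's (n = 1, 2, …).
At n = 5 the blocks have lengths 20, 17, 7.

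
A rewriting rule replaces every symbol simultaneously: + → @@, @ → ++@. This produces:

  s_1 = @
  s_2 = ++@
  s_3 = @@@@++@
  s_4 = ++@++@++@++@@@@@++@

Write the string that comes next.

@@@@++@@@@@++@@@@@++@@@@@++@++@++@++@++@@@@@++@

Applying the rule to each of the 19 symbols of ++@++@++@++@@@@@++@ gives the pieces @@ @@ ++@ @@ @@ ++@ @@ @@ ++@ @@ @@ ++@ ++@ ++@ ++@ ++@ @@ @@ ++@, which concatenate to the answer.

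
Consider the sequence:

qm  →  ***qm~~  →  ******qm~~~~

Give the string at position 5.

************qm~~~~~~~~

Every step adds *** to the front and ~~ to the end of the previous string.
From ******qm~~~~, 2 further steps: ******qm~~~~ → *********qm~~~~~~ → (answer).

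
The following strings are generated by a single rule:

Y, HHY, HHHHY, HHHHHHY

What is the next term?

The strings grow by a fixed prefix HH each time.
Applying this once more to HHHHHHY:

HHHHHHHHY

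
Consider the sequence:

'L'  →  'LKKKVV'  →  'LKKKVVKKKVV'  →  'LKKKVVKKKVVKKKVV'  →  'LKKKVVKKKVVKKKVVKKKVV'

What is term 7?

LKKKVVKKKVVKKKVVKKKVVKKKVVKKKVV

Every step adds KKKVV to the end: s(k+1) = s(k)·KKKVV.
From LKKKVVKKKVVKKKVVKKKVV, 2 further steps: LKKKVVKKKVVKKKVVKKKVV → LKKKVVKKKVVKKKVVKKKVVKKKVV → (answer).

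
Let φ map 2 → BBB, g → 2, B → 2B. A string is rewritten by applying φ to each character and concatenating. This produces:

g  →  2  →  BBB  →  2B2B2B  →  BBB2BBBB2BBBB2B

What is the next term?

2B2B2BBBB2B2B2B2BBBB2B2B2B2BBBB2B

Replace each of the 15 characters of BBB2BBBB2BBBB2B in place — 2B 2B 2B BBB 2B 2B 2B 2B BBB 2B 2B 2B 2B BBB 2B — and concatenate.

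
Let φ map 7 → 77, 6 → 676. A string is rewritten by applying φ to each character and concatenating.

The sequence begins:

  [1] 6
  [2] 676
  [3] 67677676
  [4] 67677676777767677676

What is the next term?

676776767777676776767777777767677676777767677676

φ(67677676777767677676) expands symbol-by-symbol to 676 77 676 77 77 676 77 676 77 77 77 77 676 77 676 77 77 676 77 676; joining the 20 pieces gives the next term.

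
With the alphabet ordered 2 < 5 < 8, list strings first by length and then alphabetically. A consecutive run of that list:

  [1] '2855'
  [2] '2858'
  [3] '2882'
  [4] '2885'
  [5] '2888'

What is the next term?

Find the rightmost character of 2888 below 8, bump it to the next letter, and reset everything to its right to 2.

5222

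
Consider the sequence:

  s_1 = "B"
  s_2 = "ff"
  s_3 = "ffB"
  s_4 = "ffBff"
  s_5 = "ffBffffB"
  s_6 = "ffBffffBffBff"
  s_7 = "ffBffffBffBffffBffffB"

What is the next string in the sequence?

ffBffffBffBffffBffffBffBffffBffBff

From term 3 onward, concatenate the last term with the second-to-last: ff·B = ffB, ffB·ff = ffBff, …
So term 8 is ffBffffBffBffffBffffB·ffBffffBffBff.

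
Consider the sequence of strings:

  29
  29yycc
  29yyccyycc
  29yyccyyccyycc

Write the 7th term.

The strings grow by a fixed suffix yycc each time.
From 29yyccyyccyycc, 3 further steps: 29yyccyyccyycc → 29yyccyyccyyccyycc → 29yyccyyccyyccyyccyycc → (answer).

29yyccyyccyyccyyccyyccyycc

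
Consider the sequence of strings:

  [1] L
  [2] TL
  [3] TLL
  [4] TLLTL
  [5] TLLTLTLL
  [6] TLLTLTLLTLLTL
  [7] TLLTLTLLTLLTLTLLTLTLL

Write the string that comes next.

TLLTLTLLTLLTLTLLTLTLLTLLTLTLLTLLTL

From term 3 onward, concatenate the last term with the second-to-last: TL·L = TLL, TLL·TL = TLLTL, …
The next term joins TLLTLTLLTLLTLTLLTLTLL and TLLTLTLLTLLTL.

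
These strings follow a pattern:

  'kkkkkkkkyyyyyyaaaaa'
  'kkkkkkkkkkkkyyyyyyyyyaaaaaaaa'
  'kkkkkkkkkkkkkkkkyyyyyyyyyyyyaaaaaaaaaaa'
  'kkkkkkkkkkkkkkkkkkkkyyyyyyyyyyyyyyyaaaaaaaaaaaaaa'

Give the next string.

kkkkkkkkkkkkkkkkkkkkkkkkyyyyyyyyyyyyyyyyyyaaaaaaaaaaaaaaaaa

Term n consists of 4n k's, followed by 3n y's, followed by 3n-1 a's, where the shown terms are n = 2, 3, 4, 5.
For the next term, n = 6, so the run lengths are 24, 18, 17.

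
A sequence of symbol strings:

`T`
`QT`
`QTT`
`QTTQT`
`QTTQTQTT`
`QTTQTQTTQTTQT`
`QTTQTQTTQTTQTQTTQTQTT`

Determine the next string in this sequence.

QTTQTQTTQTTQTQTTQTQTTQTTQTQTTQTTQT

From term 3 onward, concatenate the last term with the second-to-last: QT·T = QTT, QTT·QT = QTTQT, …
Continuing: QTTQTQTTQTTQTQTTQTQTT · QTTQTQTTQTTQT gives term 8.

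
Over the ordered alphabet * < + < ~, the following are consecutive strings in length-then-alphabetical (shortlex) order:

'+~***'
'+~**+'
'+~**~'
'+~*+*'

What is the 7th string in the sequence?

+~*~*

Continuing the enumeration 3 steps past +~*+*: +~*+* → +~*++ → +~*+~ → (answer).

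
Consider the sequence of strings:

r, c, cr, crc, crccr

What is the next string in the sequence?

crccrcrc

From term 3 onward, concatenate the last term with the second-to-last: c·r = cr, cr·c = crc, …
Continuing: crccr · crc gives term 6.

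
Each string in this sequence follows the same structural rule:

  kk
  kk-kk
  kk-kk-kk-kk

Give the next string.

kk-kk-kk-kk-kk-kk-kk-kk

s(k+1) = s(k)·-·s(k) — each term doubles the last with '-' between the halves.
So the next term is two copies of kk-kk-kk-kk with '-' between the halves.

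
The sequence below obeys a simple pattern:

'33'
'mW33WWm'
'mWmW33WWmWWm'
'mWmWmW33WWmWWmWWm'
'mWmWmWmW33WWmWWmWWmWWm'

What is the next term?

Every step adds mW to the front and WWm to the end of the previous string.
One more step from mWmWmWmW33WWmWWmWWmWWm gives the answer.

mWmWmWmWmW33WWmWWmWWmWWmWWm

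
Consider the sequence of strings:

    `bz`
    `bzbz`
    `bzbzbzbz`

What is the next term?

Each string is two copies of the previous one concatenated.
Doubling bzbzbzbz:

bzbzbzbzbzbzbzbz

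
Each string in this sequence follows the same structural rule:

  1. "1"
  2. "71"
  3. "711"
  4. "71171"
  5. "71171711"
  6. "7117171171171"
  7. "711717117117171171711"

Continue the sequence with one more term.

7117171171171711717117117171171171

From term 3 onward, concatenate the last term with the second-to-last: 71·1 = 711, 711·71 = 71171, …
So term 8 is 711717117117171171711·7117171171171.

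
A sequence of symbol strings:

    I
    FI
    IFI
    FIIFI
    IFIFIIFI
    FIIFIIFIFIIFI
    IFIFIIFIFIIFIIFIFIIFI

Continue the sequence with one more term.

FIIFIIFIFIIFIIFIFIIFIFIIFIIFIFIIFI

Each term (from the third on) is the two preceding terms concatenated in order: term 3 = I·FI = IFI.
Continuing: FIIFIIFIFIIFI · IFIFIIFIFIIFIIFIFIIFI gives term 8.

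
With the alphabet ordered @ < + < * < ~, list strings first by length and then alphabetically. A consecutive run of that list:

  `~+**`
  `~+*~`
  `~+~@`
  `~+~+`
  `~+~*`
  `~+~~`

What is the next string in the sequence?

~*@@

Treat ~+~~ as a base-4 numeral over the given alphabet and add one, carrying through any trailing ~'s.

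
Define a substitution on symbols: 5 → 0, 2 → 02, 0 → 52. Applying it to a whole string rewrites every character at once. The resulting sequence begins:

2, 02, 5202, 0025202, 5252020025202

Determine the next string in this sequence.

00200252025252020025202

Applying the rule to each of the 13 symbols of 5252020025202 gives the pieces 0 02 0 02 52 02 52 52 02 0 02 52 02, which concatenate to the answer.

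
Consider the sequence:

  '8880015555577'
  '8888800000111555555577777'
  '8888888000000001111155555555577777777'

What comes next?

The n-th term is 2n+1 8's then 3n-1 0's then 2n-1 1's then 2n+3 5's then 3n-1 7's (n = 1, 2, …).
At n = 4 the blocks have lengths 9, 11, 7, 11, 11.

8888888880000000000011111115555555555577777777777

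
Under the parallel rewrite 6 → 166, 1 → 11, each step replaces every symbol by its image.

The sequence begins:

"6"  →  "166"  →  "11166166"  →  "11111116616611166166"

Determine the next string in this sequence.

111111111111111661661116616611111116616611166166

Replace each of the 20 characters of 11111116616611166166 in place — 11 11 11 11 11 11 11 166 166 11 166 166 11 11 11 166 166 11 166 166 — and concatenate.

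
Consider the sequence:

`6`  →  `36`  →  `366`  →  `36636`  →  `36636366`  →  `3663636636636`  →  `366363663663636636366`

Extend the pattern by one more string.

3663636636636366363663663636636636

This is a Fibonacci-style word recurrence s(k) = s(k−1)·s(k−2): e.g. 36·6 = 366.
Continuing: 366363663663636636366 · 3663636636636 gives term 8.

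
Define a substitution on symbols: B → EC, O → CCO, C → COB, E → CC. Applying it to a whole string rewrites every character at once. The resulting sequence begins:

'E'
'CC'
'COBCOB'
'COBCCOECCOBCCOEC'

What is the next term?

φ(COBCCOECCOBCCOEC) expands symbol-by-symbol to COB CCO EC COB COB CCO CC COB COB CCO EC COB COB CCO CC COB; joining the 16 pieces gives the next term.

COBCCOECCOBCOBCCOCCCOBCOBCCOECCOBCOBCCOCCCOB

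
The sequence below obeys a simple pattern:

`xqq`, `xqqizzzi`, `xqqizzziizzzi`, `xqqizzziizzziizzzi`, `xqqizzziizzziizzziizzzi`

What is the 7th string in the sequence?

The strings grow by a fixed suffix izzzi each time.
From xqqizzziizzziizzziizzzi, 2 further steps: xqqizzziizzziizzziizzzi → xqqizzziizzziizzziizzziizzzi → (answer).

xqqizzziizzziizzziizzziizzziizzzi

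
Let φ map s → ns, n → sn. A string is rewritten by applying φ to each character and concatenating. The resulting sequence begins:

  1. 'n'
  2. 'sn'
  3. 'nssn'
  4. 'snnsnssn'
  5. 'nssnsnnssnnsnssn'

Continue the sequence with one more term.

Rewriting the 16 symbols of nssnsnnssnnsnssn one by one yields sn ns ns sn ns sn sn ns ns sn sn ns sn ns ns sn; concatenated:

snnsnssnnssnsnnsnssnsnnssnnsnssn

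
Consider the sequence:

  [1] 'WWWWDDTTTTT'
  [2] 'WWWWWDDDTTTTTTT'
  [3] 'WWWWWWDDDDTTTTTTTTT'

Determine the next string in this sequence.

Each string has the form W^{n+2} D^{n} T^{2n+1}, where the shown terms are n = 2, 3, 4.
At n = 5 the blocks have lengths 7, 5, 11.

WWWWWWWDDDDDTTTTTTTTTTT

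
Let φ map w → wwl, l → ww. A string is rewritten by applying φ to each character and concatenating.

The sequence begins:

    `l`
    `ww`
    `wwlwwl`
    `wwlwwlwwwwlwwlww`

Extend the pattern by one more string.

φ(wwlwwlwwwwlwwlww) expands symbol-by-symbol to wwl wwl ww wwl wwl ww wwl wwl wwl wwl ww wwl wwl ww wwl wwl; joining the 16 pieces gives the next term.

wwlwwlwwwwlwwlwwwwlwwlwwlwwlwwwwlwwlwwwwlwwl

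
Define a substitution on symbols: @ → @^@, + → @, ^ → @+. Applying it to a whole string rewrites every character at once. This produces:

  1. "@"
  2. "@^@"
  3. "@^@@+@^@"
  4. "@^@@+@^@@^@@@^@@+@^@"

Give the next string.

@^@@+@^@@^@@@^@@+@^@@^@@+@^@@^@@^@@+@^@@^@@@^@@+@^@

Replace each of the 20 characters of @^@@+@^@@^@@@^@@+@^@ in place — @^@ @+ @^@ @^@ @ @^@ @+ @^@ @^@ @+ @^@ @^@ @^@ @+ @^@ @^@ @ @^@ @+ @^@ — and concatenate.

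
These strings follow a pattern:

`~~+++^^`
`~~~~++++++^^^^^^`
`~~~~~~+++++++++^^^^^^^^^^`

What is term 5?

~~~~~~~~~~+++++++++++++++^^^^^^^^^^^^^^^^^^

Term n consists of 2n ~'s, followed by 3n +'s, followed by 4n-2 ^'s (n = 1, 2, …).
For term 5, n = 5, so the run lengths are 10, 15, 18.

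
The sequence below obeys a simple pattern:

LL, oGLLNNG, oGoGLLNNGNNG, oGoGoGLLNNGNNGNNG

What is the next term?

Every step adds oG to the front and NNG to the end of the previous string.
So the next term is oG·oGoGoGLLNNGNNGNNG·NNG.

oGoGoGoGLLNNGNNGNNGNNG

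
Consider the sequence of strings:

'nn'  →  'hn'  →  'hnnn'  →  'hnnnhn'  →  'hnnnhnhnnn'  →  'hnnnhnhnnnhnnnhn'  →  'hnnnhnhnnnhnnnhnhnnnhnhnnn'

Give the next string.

hnnnhnhnnnhnnnhnhnnnhnhnnnhnnnhnhnnnhnnnhn

From term 3 onward, concatenate the last term with the second-to-last: hn·nn = hnnn, hnnn·hn = hnnnhn, …
The next term joins hnnnhnhnnnhnnnhnhnnnhnhnnn and hnnnhnhnnnhnnnhn.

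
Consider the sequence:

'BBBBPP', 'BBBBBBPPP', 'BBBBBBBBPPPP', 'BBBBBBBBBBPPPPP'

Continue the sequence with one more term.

BBBBBBBBBBBBPPPPPP

Reading off run lengths: B runs 4, 6, 8, 10; P runs 2, 3, 4, 5 — each is linear in n, where the shown terms are n = 2, 3, 4, 5.
At n = 6 the blocks have lengths 12, 6.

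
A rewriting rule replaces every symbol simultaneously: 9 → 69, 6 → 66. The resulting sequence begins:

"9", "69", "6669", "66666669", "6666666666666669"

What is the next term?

Rewriting the 16 symbols of 6666666666666669 one by one yields 66 66 66 66 66 66 66 66 66 66 66 66 66 66 66 69; concatenated:

66666666666666666666666666666669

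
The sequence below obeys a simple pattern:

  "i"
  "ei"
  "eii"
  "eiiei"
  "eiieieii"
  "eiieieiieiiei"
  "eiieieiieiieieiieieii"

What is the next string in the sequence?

This is a Fibonacci-style word recurrence s(k) = s(k−1)·s(k−2): e.g. ei·i = eii.
So term 8 is eiieieiieiieieiieieii·eiieieiieiiei.

eiieieiieiieieiieieiieiieieiieiiei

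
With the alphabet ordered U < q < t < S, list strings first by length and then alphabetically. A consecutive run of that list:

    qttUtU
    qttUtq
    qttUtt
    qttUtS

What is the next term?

Find the rightmost character of qttUtS below S, bump it to the next letter, and reset everything to its right to U.

qttUSU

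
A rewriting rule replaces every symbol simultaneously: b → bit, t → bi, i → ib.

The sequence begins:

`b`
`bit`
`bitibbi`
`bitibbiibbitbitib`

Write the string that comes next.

Applying the rule to each of the 17 symbols of bitibbiibbitbitib gives the pieces bit ib bi ib bit bit ib ib bit bit ib bi bit ib bi ib bit, which concatenate to the answer.

bitibbiibbitbitibibbitbitibbibitibbiibbit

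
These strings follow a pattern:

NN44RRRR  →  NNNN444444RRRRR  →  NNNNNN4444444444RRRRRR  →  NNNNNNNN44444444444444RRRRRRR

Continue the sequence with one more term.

NNNNNNNNNN444444444444444444RRRRRRRR

The n-th term is 2n N's then 4n-2 4's then n+3 R's (n = 1, 2, …).
Setting n = 5 gives 10, 18, 8 characters in each block.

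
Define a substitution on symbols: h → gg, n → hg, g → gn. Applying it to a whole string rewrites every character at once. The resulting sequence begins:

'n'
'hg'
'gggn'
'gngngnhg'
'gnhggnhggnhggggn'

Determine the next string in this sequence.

φ(gnhggnhggnhggggn) expands symbol-by-symbol to gn hg gg gn gn hg gg gn gn hg gg gn gn gn gn hg; joining the 16 pieces gives the next term.

gnhggggngnhggggngnhggggngngngnhg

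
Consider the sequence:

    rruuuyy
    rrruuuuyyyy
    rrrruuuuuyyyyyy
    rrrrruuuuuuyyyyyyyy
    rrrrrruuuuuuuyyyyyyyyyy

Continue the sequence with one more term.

rrrrrrruuuuuuuuyyyyyyyyyyyy

The n-th term is n+1 r's then n+2 u's then 2n y's (n = 1, 2, …).
Setting n = 6 gives 7, 8, 12 characters in each block.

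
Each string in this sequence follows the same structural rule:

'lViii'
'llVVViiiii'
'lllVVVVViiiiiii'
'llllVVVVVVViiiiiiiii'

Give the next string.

lllllVVVVVVVVViiiiiiiiiii

The n-th term is n l's then 2n-1 V's then 2n+1 i's (n = 1, 2, …).
For the next term, n = 5, so the run lengths are 5, 9, 11.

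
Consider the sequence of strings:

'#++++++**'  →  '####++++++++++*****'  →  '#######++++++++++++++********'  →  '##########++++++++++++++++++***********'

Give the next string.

#############++++++++++++++++++++++**************

Term n consists of 3n-2 #'s, followed by 4n+2 +'s, followed by 3n-1 *'s (n = 1, 2, …).
At n = 5 the blocks have lengths 13, 22, 14.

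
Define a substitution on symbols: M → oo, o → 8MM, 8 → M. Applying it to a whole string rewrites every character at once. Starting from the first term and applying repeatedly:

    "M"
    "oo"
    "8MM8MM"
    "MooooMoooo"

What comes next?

Expanding MooooMoooo: M→oo, o→8MM, o→8MM, o→8MM, o→8MM, M→oo, o→8MM, o→8MM, o→8MM, o→8MM. Concatenated: oo 8MM 8MM 8MM 8MM oo 8MM 8MM 8MM 8MM.

oo8MM8MM8MM8MMoo8MM8MM8MM8MM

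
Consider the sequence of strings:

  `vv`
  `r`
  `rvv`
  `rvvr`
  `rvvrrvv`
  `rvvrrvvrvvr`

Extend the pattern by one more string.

rvvrrvvrvvrrvvrrvv

This is a Fibonacci-style word recurrence s(k) = s(k−1)·s(k−2): e.g. r·vv = rvv.
Continuing: rvvrrvvrvvr · rvvrrvv gives term 7.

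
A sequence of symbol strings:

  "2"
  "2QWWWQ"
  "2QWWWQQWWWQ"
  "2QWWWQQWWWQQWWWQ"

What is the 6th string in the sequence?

Each term is the previous one with QWWWQ appended.
From 2QWWWQQWWWQQWWWQ, 2 further steps: 2QWWWQQWWWQQWWWQ → 2QWWWQQWWWQQWWWQQWWWQ → (answer).

2QWWWQQWWWQQWWWQQWWWQQWWWQ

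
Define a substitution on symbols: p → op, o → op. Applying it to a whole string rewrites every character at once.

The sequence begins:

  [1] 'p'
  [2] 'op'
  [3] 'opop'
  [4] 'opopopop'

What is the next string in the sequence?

Expanding opopopop: o→op, p→op, o→op, p→op, o→op, p→op, o→op, p→op. Concatenated: op op op op op op op op.

opopopopopopopop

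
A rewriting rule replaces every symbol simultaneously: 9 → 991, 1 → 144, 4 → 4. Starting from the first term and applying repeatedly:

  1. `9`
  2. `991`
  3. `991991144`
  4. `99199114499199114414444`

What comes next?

Replace each of the 23 characters of 99199114499199114414444 in place — 991 991 144 991 991 144 144 4 4 991 991 144 991 991 144 144 4 4 144 4 4 4 4 — and concatenate.

99199114499199114414444991991144991991144144441444444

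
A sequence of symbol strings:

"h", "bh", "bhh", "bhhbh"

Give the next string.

This is a Fibonacci-style word recurrence s(k) = s(k−1)·s(k−2): e.g. bh·h = bhh.
So term 5 is bhhbh·bhh.

bhhbhbhh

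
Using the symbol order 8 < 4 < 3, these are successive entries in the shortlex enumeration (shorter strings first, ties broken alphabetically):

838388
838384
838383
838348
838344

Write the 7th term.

Stepping forward 2 times from 838344: 838344 → 838343, then the target.

838338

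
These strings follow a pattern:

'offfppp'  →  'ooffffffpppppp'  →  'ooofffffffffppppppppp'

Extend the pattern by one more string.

ooooffffffffffffpppppppppppp

Reading off run lengths: o runs 1, 2, 3; f runs 3, 6, 9; p runs 3, 6, 9 — each is linear in n (n = 1, 2, …).
For the next term, n = 4, so the run lengths are 4, 12, 12.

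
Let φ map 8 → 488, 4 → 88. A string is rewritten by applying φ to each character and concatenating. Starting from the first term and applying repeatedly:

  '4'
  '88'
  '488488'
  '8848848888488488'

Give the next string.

Rewriting the 16 symbols of 8848848888488488 one by one yields 488 488 88 488 488 88 488 488 488 488 88 488 488 88 488 488; concatenated:

48848888488488884884884884888848848888488488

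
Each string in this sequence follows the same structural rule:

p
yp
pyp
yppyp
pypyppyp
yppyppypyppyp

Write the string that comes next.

This is a Fibonacci-style word recurrence s(k) = s(k−2)·s(k−1): e.g. p·yp = pyp.
So term 7 is pypyppyp·yppyppypyppyp.

pypyppypyppyppypyppyp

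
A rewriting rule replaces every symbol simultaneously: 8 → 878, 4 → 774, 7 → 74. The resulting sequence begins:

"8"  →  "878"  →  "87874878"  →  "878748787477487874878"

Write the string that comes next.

φ(878748787477487874878) expands symbol-by-symbol to 878 74 878 74 774 878 74 878 74 774 74 74 774 878 74 878 74 774 878 74 878; joining the 21 pieces gives the next term.

878748787477487874878747747474774878748787477487874878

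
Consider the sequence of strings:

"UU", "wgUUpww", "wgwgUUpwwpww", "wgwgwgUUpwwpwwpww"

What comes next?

s(k+1) = wg·s(k)·pww, so each term gains wg as a prefix and pww as a suffix.
One more step from wgwgwgUUpwwpwwpww gives the answer.

wgwgwgwgUUpwwpwwpwwpww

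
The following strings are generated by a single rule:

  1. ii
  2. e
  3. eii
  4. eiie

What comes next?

Each term (from the third on) is the previous term followed by the one before it: term 3 = e·ii = eii.
Continuing: eiie · eii gives term 5.

eiieeii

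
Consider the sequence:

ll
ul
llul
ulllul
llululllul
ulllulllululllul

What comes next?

From term 3 onward, concatenate the second-to-last term with the last: ll·ul = llul, ul·llul = ulllul, …
The next term joins llululllul and ulllulllululllul.

llululllululllulllululllul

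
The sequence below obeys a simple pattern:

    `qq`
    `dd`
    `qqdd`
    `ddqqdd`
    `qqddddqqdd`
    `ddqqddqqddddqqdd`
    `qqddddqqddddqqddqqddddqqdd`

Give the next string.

ddqqddqqddddqqddqqddddqqddddqqddqqddddqqdd

Each term (from the third on) is the two preceding terms concatenated in order: term 3 = qq·dd = qqdd.
Continuing: ddqqddqqddddqqdd · qqddddqqddddqqddqqddddqqdd gives term 8.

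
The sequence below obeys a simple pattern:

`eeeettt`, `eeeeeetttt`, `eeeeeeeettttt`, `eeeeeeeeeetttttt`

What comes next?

Reading off run lengths: e runs 4, 6, 8, 10; t runs 3, 4, 5, 6 — each is linear in n, where the shown terms are n = 2, 3, 4, 5.
At n = 6 the blocks have lengths 12, 7.

eeeeeeeeeeeettttttt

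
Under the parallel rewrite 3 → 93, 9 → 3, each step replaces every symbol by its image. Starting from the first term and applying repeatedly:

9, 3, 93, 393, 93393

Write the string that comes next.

39393393

Expanding 93393: 9→3, 3→93, 3→93, 9→3, 3→93. Concatenated: 3 93 93 3 93.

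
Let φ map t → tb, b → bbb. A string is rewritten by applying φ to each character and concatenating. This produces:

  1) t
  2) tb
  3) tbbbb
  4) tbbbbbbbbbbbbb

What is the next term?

tbbbbbbbbbbbbbbbbbbbbbbbbbbbbbbbbbbbbbbbb

Applying the rule to each of the 14 symbols of tbbbbbbbbbbbbb gives the pieces tb bbb bbb bbb bbb bbb bbb bbb bbb bbb bbb bbb bbb bbb, which concatenate to the answer.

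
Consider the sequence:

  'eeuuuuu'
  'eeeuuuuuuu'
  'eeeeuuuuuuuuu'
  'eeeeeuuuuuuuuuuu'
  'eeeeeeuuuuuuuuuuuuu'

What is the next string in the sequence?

Reading off run lengths: e runs 2, 3, 4, 5, 6; u runs 5, 7, 9, 11, 13 — each is linear in n, where the shown terms are n = 2, 3, 4, 5, 6.
At n = 7 the blocks have lengths 7, 15.

eeeeeeeuuuuuuuuuuuuuuu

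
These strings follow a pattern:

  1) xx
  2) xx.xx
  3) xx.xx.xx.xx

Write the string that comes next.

Every step duplicates the string with '.' between the halves.
Doubling xx.xx.xx.xx with '.' between the halves:

xx.xx.xx.xx.xx.xx.xx.xx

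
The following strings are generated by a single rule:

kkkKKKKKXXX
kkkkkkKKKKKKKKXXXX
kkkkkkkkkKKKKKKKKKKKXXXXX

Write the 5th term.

Reading off run lengths: k runs 3, 6, 9; K runs 5, 8, 11; X runs 3, 4, 5 — each is linear in n (n = 1, 2, …).
Setting n = 5 gives 15, 17, 7 characters in each block.

kkkkkkkkkkkkkkkKKKKKKKKKKKKKKKKKXXXXXXX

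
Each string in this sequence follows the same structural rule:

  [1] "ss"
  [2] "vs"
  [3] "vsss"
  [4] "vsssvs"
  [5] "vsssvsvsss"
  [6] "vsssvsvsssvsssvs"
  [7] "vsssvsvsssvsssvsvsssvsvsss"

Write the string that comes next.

Each term (from the third on) is the previous term followed by the one before it: term 3 = vs·ss = vsss.
Continuing: vsssvsvsssvsssvsvsssvsvsss · vsssvsvsssvsssvs gives term 8.

vsssvsvsssvsssvsvsssvsvsssvsssvsvsssvsssvs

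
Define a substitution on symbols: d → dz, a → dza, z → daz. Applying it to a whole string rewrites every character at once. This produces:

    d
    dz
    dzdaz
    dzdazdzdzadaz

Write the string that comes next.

dzdazdzdzadazdzdazdzdazdzadzdzadaz

Applying the rule to each of the 13 symbols of dzdazdzdzadaz gives the pieces dz daz dz dza daz dz daz dz daz dza dz dza daz, which concatenate to the answer.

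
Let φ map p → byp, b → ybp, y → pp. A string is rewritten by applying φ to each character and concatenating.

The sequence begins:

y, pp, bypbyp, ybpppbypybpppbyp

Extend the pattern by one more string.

Applying the rule to each of the 16 symbols of ybpppbypybpppbyp gives the pieces pp ybp byp byp byp ybp pp byp pp ybp byp byp byp ybp pp byp, which concatenate to the answer.

ppybpbypbypbypybpppbypppybpbypbypbypybpppbyp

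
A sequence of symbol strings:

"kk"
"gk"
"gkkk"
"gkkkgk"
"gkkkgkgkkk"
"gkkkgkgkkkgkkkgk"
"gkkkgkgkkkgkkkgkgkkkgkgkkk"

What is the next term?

gkkkgkgkkkgkkkgkgkkkgkgkkkgkkkgkgkkkgkkkgk

This is a Fibonacci-style word recurrence s(k) = s(k−1)·s(k−2): e.g. gk·kk = gkkk.
So term 8 is gkkkgkgkkkgkkkgkgkkkgkgkkk·gkkkgkgkkkgkkkgk.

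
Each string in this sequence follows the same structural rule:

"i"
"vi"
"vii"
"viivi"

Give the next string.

Each term (from the third on) is the previous term followed by the one before it: term 3 = vi·i = vii.
So term 5 is viivi·vii.

viivivii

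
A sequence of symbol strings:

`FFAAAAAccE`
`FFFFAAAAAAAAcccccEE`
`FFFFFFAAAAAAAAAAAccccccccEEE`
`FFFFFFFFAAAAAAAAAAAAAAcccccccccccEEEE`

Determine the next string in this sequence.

Reading off run lengths: F runs 2, 4, 6, 8; A runs 5, 8, 11, 14; c runs 2, 5, 8, 11; E runs 1, 2, 3, 4 — each is linear in n (n = 1, 2, …).
Setting n = 5 gives 10, 17, 14, 5 characters in each block.

FFFFFFFFFFAAAAAAAAAAAAAAAAAccccccccccccccEEEEE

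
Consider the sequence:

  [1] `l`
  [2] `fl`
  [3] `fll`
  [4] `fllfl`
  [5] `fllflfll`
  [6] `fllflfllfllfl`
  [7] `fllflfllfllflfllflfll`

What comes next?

fllflfllfllflfllflfllfllflfllfllfl

Each term (from the third on) is the previous term followed by the one before it: term 3 = fl·l = fll.
The next term joins fllflfllfllflfllflfll and fllflfllfllfl.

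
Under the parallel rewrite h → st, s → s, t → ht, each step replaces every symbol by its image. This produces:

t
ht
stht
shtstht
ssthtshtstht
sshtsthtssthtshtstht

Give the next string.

Rewriting the 20 symbols of sshtsthtssthtshtstht one by one yields s s st ht s ht st ht s s ht st ht s st ht s ht st ht; concatenated:

sssthtshtsthtsshtsthtssthtshtstht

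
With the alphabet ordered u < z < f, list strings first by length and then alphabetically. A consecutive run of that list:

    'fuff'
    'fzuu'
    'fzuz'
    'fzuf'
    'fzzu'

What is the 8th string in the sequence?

fzfu

Stepping forward 3 times from fzzu: fzzu → fzzz → fzzf, then the target.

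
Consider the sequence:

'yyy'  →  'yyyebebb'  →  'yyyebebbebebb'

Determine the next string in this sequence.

Each term is the previous one with ebebb appended.
Applying this once more to yyyebebbebebb:

yyyebebbebebbebebb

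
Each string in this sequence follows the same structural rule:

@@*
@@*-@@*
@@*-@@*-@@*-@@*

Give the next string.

@@*-@@*-@@*-@@*-@@*-@@*-@@*-@@*

Every step duplicates the string with '-' between the halves.
So the next term is two copies of @@*-@@*-@@*-@@* with '-' between the halves.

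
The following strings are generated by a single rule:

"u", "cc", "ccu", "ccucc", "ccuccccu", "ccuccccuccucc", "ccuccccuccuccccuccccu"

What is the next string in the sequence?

ccuccccuccuccccuccccuccuccccuccucc

This is a Fibonacci-style word recurrence s(k) = s(k−1)·s(k−2): e.g. cc·u = ccu.
Continuing: ccuccccuccuccccuccccu · ccuccccuccucc gives term 8.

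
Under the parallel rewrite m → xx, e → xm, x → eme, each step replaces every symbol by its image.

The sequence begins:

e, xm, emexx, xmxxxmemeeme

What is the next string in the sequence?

Apply φ to xmxxxmemeeme symbol by symbol: x→eme, m→xx, x→eme, x→eme, x→eme, m→xx, e→xm, m→xx, e→xm, e→xm, m→xx, e→xm; joined: eme xx eme eme eme xx xm xx xm xm xx xm.

emexxemeemeemexxxmxxxmxmxxxm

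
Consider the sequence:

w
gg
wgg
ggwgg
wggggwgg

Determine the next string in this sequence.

ggwggwggggwgg

Each term (from the third on) is the two preceding terms concatenated in order: term 3 = w·gg = wgg.
Continuing: ggwgg · wggggwgg gives term 6.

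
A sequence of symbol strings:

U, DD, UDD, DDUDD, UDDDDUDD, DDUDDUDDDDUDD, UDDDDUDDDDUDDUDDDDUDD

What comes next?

DDUDDUDDDDUDDUDDDDUDDDDUDDUDDDDUDD

This is a Fibonacci-style word recurrence s(k) = s(k−2)·s(k−1): e.g. U·DD = UDD.
The next term joins DDUDDUDDDDUDD and UDDDDUDDDDUDDUDDDDUDD.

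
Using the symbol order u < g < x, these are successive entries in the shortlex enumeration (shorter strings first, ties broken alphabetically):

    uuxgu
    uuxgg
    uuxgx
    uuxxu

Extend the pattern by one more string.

The successor of uuxxu increments the rightmost position that isn't already x and resets every position after it to u.

uuxxg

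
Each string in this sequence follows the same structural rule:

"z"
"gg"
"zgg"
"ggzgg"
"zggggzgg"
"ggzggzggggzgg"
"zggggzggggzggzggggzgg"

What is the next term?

From term 3 onward, concatenate the second-to-last term with the last: z·gg = zgg, gg·zgg = ggzgg, …
Continuing: ggzggzggggzgg · zggggzggggzggzggggzgg gives term 8.

ggzggzggggzggzggggzggggzggzggggzgg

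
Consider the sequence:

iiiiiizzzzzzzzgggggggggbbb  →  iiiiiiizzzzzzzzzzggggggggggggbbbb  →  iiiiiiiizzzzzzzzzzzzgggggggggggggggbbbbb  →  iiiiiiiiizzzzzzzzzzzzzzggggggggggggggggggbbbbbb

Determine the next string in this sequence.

Each string has the form i^{n+3} z^{2n+2} g^{3n} b^{n}, where the shown terms are n = 3, 4, 5, 6.
For the next term, n = 7, so the run lengths are 10, 16, 21, 7.

iiiiiiiiiizzzzzzzzzzzzzzzzgggggggggggggggggggggbbbbbbb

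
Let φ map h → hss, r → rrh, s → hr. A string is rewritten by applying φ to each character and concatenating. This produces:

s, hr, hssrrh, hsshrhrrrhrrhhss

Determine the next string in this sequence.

Replace each of the 16 characters of hsshrhrrrhrrhhss in place — hss hr hr hss rrh hss rrh rrh rrh hss rrh rrh hss hss hr hr — and concatenate.

hsshrhrhssrrhhssrrhrrhrrhhssrrhrrhhsshsshrhr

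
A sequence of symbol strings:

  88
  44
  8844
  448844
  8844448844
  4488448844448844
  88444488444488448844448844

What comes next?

This is a Fibonacci-style word recurrence s(k) = s(k−2)·s(k−1): e.g. 88·44 = 8844.
The next term joins 4488448844448844 and 88444488444488448844448844.

448844884444884488444488444488448844448844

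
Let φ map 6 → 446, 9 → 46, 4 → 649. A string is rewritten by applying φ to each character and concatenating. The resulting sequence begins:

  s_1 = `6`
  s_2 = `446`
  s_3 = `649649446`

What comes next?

4466494644664946649649446

Apply φ to 649649446 symbol by symbol: 6→446, 4→649, 9→46, 6→446, 4→649, 9→46, 4→649, 4→649, 6→446; joined: 446 649 46 446 649 46 649 649 446.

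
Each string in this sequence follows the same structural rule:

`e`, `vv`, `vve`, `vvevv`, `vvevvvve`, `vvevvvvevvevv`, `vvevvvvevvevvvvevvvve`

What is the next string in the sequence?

From term 3 onward, concatenate the last term with the second-to-last: vv·e = vve, vve·vv = vvevv, …
Continuing: vvevvvvevvevvvvevvvve · vvevvvvevvevv gives term 8.

vvevvvvevvevvvvevvvvevvevvvvevvevv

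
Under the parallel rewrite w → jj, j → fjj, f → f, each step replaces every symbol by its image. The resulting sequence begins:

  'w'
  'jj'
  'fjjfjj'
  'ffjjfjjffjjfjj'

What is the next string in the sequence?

fffjjfjjffjjfjjfffjjfjjffjjfjj

Replace each of the 14 characters of ffjjfjjffjjfjj in place — f f fjj fjj f fjj fjj f f fjj fjj f fjj fjj — and concatenate.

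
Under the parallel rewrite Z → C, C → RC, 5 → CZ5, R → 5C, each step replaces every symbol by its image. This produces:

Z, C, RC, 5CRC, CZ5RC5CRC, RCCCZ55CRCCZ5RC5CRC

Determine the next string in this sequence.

Rewriting the 19 symbols of RCCCZ55CRCCZ5RC5CRC one by one yields 5C RC RC RC C CZ5 CZ5 RC 5C RC RC C CZ5 5C RC CZ5 RC 5C RC; concatenated:

5CRCRCRCCCZ5CZ5RC5CRCRCCCZ55CRCCZ5RC5CRC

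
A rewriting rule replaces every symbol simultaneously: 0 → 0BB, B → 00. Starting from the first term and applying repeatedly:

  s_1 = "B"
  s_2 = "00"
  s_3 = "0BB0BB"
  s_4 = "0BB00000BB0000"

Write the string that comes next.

Rewriting the 14 symbols of 0BB00000BB0000 one by one yields 0BB 00 00 0BB 0BB 0BB 0BB 0BB 00 00 0BB 0BB 0BB 0BB; concatenated:

0BB00000BB0BB0BB0BB0BB00000BB0BB0BB0BB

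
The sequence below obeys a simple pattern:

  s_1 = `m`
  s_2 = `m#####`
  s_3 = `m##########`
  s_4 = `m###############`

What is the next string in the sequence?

m####################

The strings grow by a fixed suffix ##### each time.
So the next term is m###############·#####.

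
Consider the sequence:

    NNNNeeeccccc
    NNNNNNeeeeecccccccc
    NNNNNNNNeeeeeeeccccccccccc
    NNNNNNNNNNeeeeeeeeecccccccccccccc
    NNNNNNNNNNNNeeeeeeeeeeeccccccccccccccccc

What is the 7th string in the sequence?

Term n consists of 2n N's, followed by 2n-1 e's, followed by 3n-1 c's, where the shown terms are n = 2, 3, 4, 5, 6.
For term 7, n = 8, so the run lengths are 16, 15, 23.

NNNNNNNNNNNNNNNNeeeeeeeeeeeeeeeccccccccccccccccccccccc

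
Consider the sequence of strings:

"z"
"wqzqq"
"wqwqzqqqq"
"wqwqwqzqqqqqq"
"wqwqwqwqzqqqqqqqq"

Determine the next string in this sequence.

Each term wraps the previous one in wq on the left and qq on the right.
Applying this once more to wqwqwqwqzqqqqqqqq:

wqwqwqwqwqzqqqqqqqqqq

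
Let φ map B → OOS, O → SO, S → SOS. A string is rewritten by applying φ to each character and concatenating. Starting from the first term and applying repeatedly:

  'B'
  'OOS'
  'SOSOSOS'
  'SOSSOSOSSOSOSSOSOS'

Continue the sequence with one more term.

Rewriting the 18 symbols of SOSSOSOSSOSOSSOSOS one by one yields SOS SO SOS SOS SO SOS SO SOS SOS SO SOS SO SOS SOS SO SOS SO SOS; concatenated:

SOSSOSOSSOSSOSOSSOSOSSOSSOSOSSOSOSSOSSOSOSSOSOS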